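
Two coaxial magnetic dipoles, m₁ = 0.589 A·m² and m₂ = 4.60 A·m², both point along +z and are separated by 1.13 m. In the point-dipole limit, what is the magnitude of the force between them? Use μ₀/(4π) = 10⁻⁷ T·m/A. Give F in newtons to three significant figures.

F ≈ 9.97×10⁻⁷ N

On-axis B of dipole 1: B = (μ₀/4π)·2m₁/r³. Force on dipole 2: F = m₂·dB/dr.
dB/dr = −(μ₀/4π)·6m₁/r⁴, so |F| = (μ₀/4π)·6m₁m₂/r⁴.
F = 6(10⁻⁷)(0.589)(4.60)/(1.13)⁴ = 9.970×10⁻⁷ N.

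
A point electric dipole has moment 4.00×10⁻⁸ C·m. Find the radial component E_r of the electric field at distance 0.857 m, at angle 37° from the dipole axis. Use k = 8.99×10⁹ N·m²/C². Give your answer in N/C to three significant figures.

E_r ≈ 913 N/C

For a dipole, E_r = (2kp cosθ)/r³.
kp/r³ = (8.99×10⁹)(4.00×10⁻⁸)/(0.857)³ = 571.3 N/C.
E_r = 2·571.3·cos37° = 912.5 N/C.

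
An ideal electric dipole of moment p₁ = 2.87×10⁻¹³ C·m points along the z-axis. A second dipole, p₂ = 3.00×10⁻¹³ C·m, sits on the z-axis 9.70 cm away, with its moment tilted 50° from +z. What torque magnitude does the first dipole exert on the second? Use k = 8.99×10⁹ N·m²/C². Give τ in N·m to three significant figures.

τ ≈ 1.30×10⁻¹² N·m

The second dipole sits on the axis of the first, so the field there is axial: E₁ = 2kp₁/r³ along +z.
E₁ = 2(8.99×10⁹)(2.87×10⁻¹³)/(0.0970)³ = 5.654 N/C.
Torque on the second dipole: τ = p₂ E₁ sinθ.
τ = (3.00×10⁻¹³)(5.654)·sin50° = 1.299×10⁻¹² N·m.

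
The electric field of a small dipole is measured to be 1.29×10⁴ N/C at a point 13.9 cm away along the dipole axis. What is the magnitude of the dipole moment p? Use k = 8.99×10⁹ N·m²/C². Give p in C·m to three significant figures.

p ≈ 1.93×10⁻⁹ C·m

On axis E = 2kp/r³, so p = Er³/(2k).
p = (1.29×10⁴)·(0.139)³ / (2·8.99×10⁹) = 1.927×10⁻⁹ C·m.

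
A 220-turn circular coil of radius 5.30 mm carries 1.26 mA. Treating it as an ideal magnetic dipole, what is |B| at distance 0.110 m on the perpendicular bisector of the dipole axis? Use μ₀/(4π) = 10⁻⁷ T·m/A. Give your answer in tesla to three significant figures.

m = NIA = NIπa² = 220·(0.00126)·π·(0.00530)² = 2.446×10⁻⁵ A·m².
In the equatorial plane B = (μ₀/4π)·m/r³ (half the axial value).
B = (10⁻⁷)·(2.446×10⁻⁵) / (0.110)³ = 1.838×10⁻⁹ T.

B ≈ 1.84×10⁻⁹ T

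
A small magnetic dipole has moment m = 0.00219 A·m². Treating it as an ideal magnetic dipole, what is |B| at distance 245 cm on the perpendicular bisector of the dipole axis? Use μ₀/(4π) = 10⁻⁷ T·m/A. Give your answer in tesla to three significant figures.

In the equatorial plane B = (μ₀/4π)·m/r³ (half the axial value).
B = (10⁻⁷)·(0.00219) / (2.45)³ = 1.489×10⁻¹¹ T.

B ≈ 1.49×10⁻¹¹ T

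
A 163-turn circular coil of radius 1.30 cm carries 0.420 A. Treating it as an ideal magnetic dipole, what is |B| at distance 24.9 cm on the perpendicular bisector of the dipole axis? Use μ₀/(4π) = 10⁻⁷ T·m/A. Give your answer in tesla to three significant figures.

B ≈ 2.35×10⁻⁷ T

m = NIA = NIπa² = 163·(0.420)·π·(0.0130)² = 0.03635 A·m².
In the equatorial plane B = (μ₀/4π)·m/r³ (half the axial value).
B = (10⁻⁷)·(0.03635) / (0.249)³ = 2.355×10⁻⁷ T.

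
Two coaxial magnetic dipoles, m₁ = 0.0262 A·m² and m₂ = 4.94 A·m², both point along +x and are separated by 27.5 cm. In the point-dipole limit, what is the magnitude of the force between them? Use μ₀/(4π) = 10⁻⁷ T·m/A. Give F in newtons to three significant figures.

On-axis B of dipole 1: B = (μ₀/4π)·2m₁/r³. Force on dipole 2: F = m₂·dB/dr.
dB/dr = −(μ₀/4π)·6m₁/r⁴, so |F| = (μ₀/4π)·6m₁m₂/r⁴.
F = 6(10⁻⁷)(0.0262)(4.94)/(0.275)⁴ = 1.358×10⁻⁵ N.

F ≈ 1.36×10⁻⁵ N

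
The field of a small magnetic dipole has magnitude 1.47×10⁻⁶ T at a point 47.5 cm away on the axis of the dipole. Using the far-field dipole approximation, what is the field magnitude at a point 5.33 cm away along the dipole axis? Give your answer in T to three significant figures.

Dipole fields scale as 1/r³ in the far field; the geometry is the same at both points.
B₂ = B₁ · (r₁/r₂)³ = 1.47×10⁻⁶ · (47.5/5.33)³.
(r₁/r₂)³ = (8.912)³ = 707.8.
B₂ ≈ 0.001040 T.

B ≈ 0.00104 T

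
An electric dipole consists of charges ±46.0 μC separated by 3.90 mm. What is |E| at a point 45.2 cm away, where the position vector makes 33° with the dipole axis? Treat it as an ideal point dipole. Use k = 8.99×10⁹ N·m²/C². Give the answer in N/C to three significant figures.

E ≈ 3.08×10⁴ N/C

Dipole moment p = qd = (4.60×10⁻⁵ C)(0.00390 m) = 1.794×10⁻⁷ C·m.
At angle θ the dipole field magnitude is E = (kp/r³)·√(1 + 3cos²θ).
kp/r³ = (8.99×10⁹)(1.794×10⁻⁷) / (0.452)³ = 1.746×10⁴ N/C.
√(1 + 3cos²33°) = √(1 + 3·0.7034) = √3.1101 ≈ 1.7635.
E ≈ 1.746×10⁴ × 1.764 = 3.080×10⁴ N/C.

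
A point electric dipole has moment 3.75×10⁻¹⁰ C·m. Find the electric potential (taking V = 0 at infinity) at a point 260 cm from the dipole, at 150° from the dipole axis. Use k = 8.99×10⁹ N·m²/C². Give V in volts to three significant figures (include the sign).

V ≈ -0.432 V

The dipole potential is V = kp cosθ / r².
V = (8.99×10⁹)(3.75×10⁻¹⁰)·cos150° / (2.60)² = -0.4319 V.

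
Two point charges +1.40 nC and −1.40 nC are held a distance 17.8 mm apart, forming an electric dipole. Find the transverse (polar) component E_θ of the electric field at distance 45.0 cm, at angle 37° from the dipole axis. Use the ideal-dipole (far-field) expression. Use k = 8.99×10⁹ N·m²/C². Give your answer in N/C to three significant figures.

Dipole moment p = qd = (1.40×10⁻⁹ C)(0.0178 m) = 2.492×10⁻¹¹ C·m.
For a dipole, E_θ = (kp sinθ)/r³.
kp/r³ = (8.99×10⁹)(2.492×10⁻¹¹)/(0.450)³ = 2.458 N/C.
E_θ = 2.458·sin37° = 1.480 N/C.

E_θ ≈ 1.48 N/C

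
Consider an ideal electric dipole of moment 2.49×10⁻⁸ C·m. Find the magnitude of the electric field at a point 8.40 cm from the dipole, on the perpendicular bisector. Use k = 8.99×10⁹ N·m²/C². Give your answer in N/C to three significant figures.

E ≈ 3.78×10⁵ N/C

In the equatorial plane E = kp/r³.
E = (8.99×10⁹)(2.49×10⁻⁸) / (0.0840)³ = 3.777×10⁵ N/C.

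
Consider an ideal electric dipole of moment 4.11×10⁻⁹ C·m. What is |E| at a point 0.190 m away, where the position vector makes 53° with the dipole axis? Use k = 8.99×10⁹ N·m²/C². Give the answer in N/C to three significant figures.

E ≈ 7780 N/C

At angle θ the dipole field magnitude is E = (kp/r³)·√(1 + 3cos²θ).
kp/r³ = (8.99×10⁹)(4.11×10⁻⁹) / (0.190)³ = 5387 N/C.
√(1 + 3cos²53°) = √(1 + 3·0.3622) = √2.0865 ≈ 1.4445.
E ≈ 5387 × 1.444 = 7781 N/C.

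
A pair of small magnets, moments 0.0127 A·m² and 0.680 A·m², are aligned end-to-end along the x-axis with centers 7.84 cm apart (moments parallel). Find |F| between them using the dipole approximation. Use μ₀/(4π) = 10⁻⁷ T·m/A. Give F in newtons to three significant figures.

On-axis B of dipole 1: B = (μ₀/4π)·2m₁/r³. Force on dipole 2: F = m₂·dB/dr.
dB/dr = −(μ₀/4π)·6m₁/r⁴, so |F| = (μ₀/4π)·6m₁m₂/r⁴.
F = 6(10⁻⁷)(0.0127)(0.680)/(0.0784)⁴ = 1.372×10⁻⁴ N.

F ≈ 1.37×10⁻⁴ N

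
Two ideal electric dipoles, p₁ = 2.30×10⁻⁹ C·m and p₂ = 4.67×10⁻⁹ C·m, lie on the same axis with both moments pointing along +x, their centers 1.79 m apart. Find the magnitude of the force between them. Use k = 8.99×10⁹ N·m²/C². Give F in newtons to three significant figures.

F ≈ 5.64×10⁻⁸ N

On-axis field of dipole 1 at distance r: E = 2kp₁/r³. Force on dipole 2 is F = p₂·dE/dr (gradient along axis).
dE/dr = −6kp₁/r⁴, so |F| = 6kp₁p₂/r⁴ (attractive for aligned moments).
F = 6(8.99×10⁹)(2.30×10⁻⁹)(4.67×10⁻⁹)/(1.79)⁴ = 5.643×10⁻⁸ N.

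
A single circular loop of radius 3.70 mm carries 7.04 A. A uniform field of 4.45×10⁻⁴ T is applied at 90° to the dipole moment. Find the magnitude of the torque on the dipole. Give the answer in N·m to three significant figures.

τ ≈ 1.35×10⁻⁷ N·m

Magnetic moment m = IA = Iπa² = (7.04)·π·(0.00370)² = 3.028×10⁻⁴ A·m².
Torque on a magnetic dipole: τ = mB sinθ.
τ = (3.028×10⁻⁴)(4.45×10⁻⁴)·sin90° = 1.347×10⁻⁷ N·m.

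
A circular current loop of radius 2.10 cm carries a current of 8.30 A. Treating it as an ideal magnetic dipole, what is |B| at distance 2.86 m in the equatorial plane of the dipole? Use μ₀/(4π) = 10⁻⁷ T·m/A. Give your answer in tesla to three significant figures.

Magnetic moment m = IA = Iπa² = (8.30)·π·(0.0210)² = 0.0115 A·m².
In the equatorial plane B = (μ₀/4π)·m/r³ (half the axial value).
B = (10⁻⁷)·(0.0115) / (2.86)³ = 4.916×10⁻¹¹ T.

B ≈ 4.92×10⁻¹¹ T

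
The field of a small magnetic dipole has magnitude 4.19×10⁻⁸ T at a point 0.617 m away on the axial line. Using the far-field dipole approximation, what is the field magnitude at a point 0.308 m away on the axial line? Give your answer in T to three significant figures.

B ≈ 3.37×10⁻⁷ T

Dipole fields scale as 1/r³ in the far field; the geometry is the same at both points.
B₂ = B₁ · (r₁/r₂)³ = 4.19×10⁻⁸ · (0.617/0.308)³.
(r₁/r₂)³ = (2.003)³ = 8.039.
B₂ ≈ 3.368×10⁻⁷ T.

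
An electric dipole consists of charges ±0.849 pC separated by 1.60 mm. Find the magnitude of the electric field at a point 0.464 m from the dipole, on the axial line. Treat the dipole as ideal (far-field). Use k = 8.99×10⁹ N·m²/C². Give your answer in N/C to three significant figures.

Dipole moment p = qd = (8.49×10⁻¹³ C)(0.00160 m) = 1.358×10⁻¹⁵ C·m.
On the dipole axis E = 2kp/r³.
E = 2·(8.99×10⁹)(1.358×10⁻¹⁵) / (0.464)³ = 2.444×10⁻⁴ N/C.

E ≈ 2.44×10⁻⁴ N/C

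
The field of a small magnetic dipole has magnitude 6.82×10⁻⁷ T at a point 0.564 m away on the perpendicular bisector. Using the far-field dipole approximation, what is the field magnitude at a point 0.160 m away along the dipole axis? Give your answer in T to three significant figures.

B ≈ 5.97×10⁻⁵ T

Dipole fields scale as 1/r³ in the far field.
The axial field is twice the equatorial field at the same r, so the geometry factor is 2/1.
B₂ = B₁ · (2/1) · (r₁/r₂)³ = 6.82×10⁻⁷ · 2 · (0.564/0.160)³.
(r₁/r₂)³ = (3.525)³ = 43.8.
B₂ ≈ 5.974×10⁻⁵ T.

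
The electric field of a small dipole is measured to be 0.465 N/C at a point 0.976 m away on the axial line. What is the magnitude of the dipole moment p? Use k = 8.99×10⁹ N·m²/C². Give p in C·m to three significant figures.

On axis E = 2kp/r³, so p = Er³/(2k).
p = (0.465)·(0.976)³ / (2·8.99×10⁹) = 2.404×10⁻¹¹ C·m.

p ≈ 2.40×10⁻¹¹ C·m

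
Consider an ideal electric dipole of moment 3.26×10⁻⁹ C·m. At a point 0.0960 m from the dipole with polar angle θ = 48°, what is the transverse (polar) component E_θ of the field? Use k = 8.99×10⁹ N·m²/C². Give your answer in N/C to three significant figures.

For a dipole, E_θ = (kp sinθ)/r³.
kp/r³ = (8.99×10⁹)(3.26×10⁻⁹)/(0.0960)³ = 3.313×10⁴ N/C.
E_θ = 3.313×10⁴·sin48° = 2.462×10⁴ N/C.

E_θ ≈ 2.46×10⁴ N/C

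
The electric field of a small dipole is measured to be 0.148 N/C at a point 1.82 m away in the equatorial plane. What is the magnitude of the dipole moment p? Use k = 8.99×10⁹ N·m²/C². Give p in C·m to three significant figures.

p ≈ 9.92×10⁻¹¹ C·m

In the equatorial plane E = kp/r³, so p = Er³/(k).
p = (0.148)·(1.82)³ / (8.99×10⁹) = 9.925×10⁻¹¹ C·m.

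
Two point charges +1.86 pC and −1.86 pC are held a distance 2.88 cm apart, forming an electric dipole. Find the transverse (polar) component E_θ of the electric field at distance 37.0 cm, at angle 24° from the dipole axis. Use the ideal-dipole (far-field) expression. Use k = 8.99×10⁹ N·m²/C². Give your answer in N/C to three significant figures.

E_θ ≈ 0.00387 N/C

Dipole moment p = qd = (1.86×10⁻¹² C)(0.0288 m) = 5.357×10⁻¹⁴ C·m.
For a dipole, E_θ = (kp sinθ)/r³.
kp/r³ = (8.99×10⁹)(5.357×10⁻¹⁴)/(0.370)³ = 0.009508 N/C.
E_θ = 0.009508·sin24° = 0.003867 N/C.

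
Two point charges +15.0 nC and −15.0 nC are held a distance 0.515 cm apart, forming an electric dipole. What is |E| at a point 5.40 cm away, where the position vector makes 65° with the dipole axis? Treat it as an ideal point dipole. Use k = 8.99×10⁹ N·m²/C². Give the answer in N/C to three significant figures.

Dipole moment p = qd = (1.50×10⁻⁸ C)(0.00515 m) = 7.725×10⁻¹¹ C·m.
At angle θ the dipole field magnitude is E = (kp/r³)·√(1 + 3cos²θ).
kp/r³ = (8.99×10⁹)(7.725×10⁻¹¹) / (0.0540)³ = 4410 N/C.
√(1 + 3cos²65°) = √(1 + 3·0.1786) = √1.5358 ≈ 1.2393.
E ≈ 4410 × 1.239 = 5466 N/C.

E ≈ 5470 N/C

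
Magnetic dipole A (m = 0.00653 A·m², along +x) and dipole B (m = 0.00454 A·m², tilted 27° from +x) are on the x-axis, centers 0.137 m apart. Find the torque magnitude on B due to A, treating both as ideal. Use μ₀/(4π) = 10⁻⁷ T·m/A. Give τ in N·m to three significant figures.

τ ≈ 1.05×10⁻⁹ N·m

Dipole B is on the axis of dipole A, so B₁ there is axial: B₁ = (μ₀/4π)·2m₁/r³ along +x.
B₁ = 2(10⁻⁷)(0.00653)/(0.137)³ = 5.079×10⁻⁷ T.
τ = m₂ B₁ sinθ.
τ = (0.00454)(5.079×10⁻⁷)·sin27° = 1.047×10⁻⁹ N·m.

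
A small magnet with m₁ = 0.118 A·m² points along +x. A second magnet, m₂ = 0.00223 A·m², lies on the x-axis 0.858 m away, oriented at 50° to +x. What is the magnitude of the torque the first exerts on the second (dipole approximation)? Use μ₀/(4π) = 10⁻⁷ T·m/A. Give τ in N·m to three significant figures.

τ ≈ 6.38×10⁻¹¹ N·m

Dipole B is on the axis of dipole A, so B₁ there is axial: B₁ = (μ₀/4π)·2m₁/r³ along +x.
B₁ = 2(10⁻⁷)(0.118)/(0.858)³ = 3.736×10⁻⁸ T.
τ = m₂ B₁ sinθ.
τ = (0.00223)(3.736×10⁻⁸)·sin50° = 6.383×10⁻¹¹ N·m.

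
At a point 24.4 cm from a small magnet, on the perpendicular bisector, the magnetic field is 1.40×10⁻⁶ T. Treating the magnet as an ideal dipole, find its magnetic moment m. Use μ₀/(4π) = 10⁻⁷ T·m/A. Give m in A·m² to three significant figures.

In the equatorial plane B = (μ₀/4π)·m/r³, so m = Br³·4π/(μ₀).
m = (1.40×10⁻⁶)·(0.244)³ / (10⁻⁷) = 0.2034 A·m².

m ≈ 0.203 A·m²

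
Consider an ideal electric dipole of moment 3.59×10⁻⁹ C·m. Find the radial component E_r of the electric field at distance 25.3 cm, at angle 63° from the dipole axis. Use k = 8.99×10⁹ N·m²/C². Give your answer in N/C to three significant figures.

E_r ≈ 1810 N/C

For a dipole, E_r = (2kp cosθ)/r³.
kp/r³ = (8.99×10⁹)(3.59×10⁻⁹)/(0.253)³ = 1993 N/C.
E_r = 2·1993·cos63° = 1810 N/C.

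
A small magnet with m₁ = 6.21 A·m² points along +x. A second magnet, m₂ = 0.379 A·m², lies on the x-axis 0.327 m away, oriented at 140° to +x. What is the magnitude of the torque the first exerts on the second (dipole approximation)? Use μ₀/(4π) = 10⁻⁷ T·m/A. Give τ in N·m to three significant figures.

Dipole B is on the axis of dipole A, so B₁ there is axial: B₁ = (μ₀/4π)·2m₁/r³ along +x.
B₁ = 2(10⁻⁷)(6.21)/(0.327)³ = 3.552×10⁻⁵ T.
τ = m₂ B₁ sinθ.
τ = (0.379)(3.552×10⁻⁵)·sin140° = 8.653×10⁻⁶ N·m.

τ ≈ 8.65×10⁻⁶ N·m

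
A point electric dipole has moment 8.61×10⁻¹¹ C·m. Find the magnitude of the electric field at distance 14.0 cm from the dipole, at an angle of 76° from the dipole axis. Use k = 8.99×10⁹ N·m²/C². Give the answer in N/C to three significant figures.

E ≈ 306 N/C

At angle θ the dipole field magnitude is E = (kp/r³)·√(1 + 3cos²θ).
kp/r³ = (8.99×10⁹)(8.61×10⁻¹¹) / (0.140)³ = 282.1 N/C.
√(1 + 3cos²76°) = √(1 + 3·0.0585) = √1.1756 ≈ 1.0842.
E ≈ 282.1 × 1.084 = 305.8 N/C.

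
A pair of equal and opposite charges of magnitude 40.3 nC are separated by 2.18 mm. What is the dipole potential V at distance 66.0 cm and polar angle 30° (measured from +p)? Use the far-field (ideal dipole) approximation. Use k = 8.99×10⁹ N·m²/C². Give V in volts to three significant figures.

Dipole moment p = qd = (4.03×10⁻⁸ C)(0.00218 m) = 8.785×10⁻¹¹ C·m.
The dipole potential is V = kp cosθ / r².
V = (8.99×10⁹)(8.785×10⁻¹¹)·cos30° / (0.660)² = 1.570 V.

V ≈ 1.57 V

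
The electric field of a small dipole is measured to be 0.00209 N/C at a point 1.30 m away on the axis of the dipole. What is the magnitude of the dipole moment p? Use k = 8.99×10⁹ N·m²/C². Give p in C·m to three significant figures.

p ≈ 2.55×10⁻¹³ C·m

On axis E = 2kp/r³, so p = Er³/(2k).
p = (0.00209)·(1.30)³ / (2·8.99×10⁹) = 2.554×10⁻¹³ C·m.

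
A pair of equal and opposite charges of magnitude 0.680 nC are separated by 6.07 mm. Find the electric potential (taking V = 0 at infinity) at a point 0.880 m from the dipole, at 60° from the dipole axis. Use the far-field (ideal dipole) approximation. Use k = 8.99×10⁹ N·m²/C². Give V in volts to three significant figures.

V ≈ 0.0240 V

Dipole moment p = qd = (6.80×10⁻¹⁰ C)(0.00607 m) = 4.128×10⁻¹² C·m.
The dipole potential is V = kp cosθ / r².
V = (8.99×10⁹)(4.128×10⁻¹²)·cos60° / (0.880)² = 0.02396 V.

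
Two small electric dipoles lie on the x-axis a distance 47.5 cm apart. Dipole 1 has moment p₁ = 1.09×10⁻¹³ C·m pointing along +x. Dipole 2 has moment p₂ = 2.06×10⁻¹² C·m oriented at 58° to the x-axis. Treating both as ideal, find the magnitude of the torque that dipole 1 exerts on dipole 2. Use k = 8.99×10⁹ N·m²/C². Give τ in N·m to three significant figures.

τ ≈ 3.19×10⁻¹⁴ N·m

The second dipole sits on the axis of the first, so the field there is axial: E₁ = 2kp₁/r³ along +x.
E₁ = 2(8.99×10⁹)(1.09×10⁻¹³)/(0.475)³ = 0.01829 N/C.
Torque on the second dipole: τ = p₂ E₁ sinθ.
τ = (2.06×10⁻¹²)(0.01829)·sin58° = 3.195×10⁻¹⁴ N·m.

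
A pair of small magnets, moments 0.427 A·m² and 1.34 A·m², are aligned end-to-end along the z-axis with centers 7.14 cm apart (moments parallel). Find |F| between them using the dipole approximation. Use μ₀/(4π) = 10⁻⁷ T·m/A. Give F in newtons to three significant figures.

On-axis B of dipole 1: B = (μ₀/4π)·2m₁/r³. Force on dipole 2: F = m₂·dB/dr.
dB/dr = −(μ₀/4π)·6m₁/r⁴, so |F| = (μ₀/4π)·6m₁m₂/r⁴.
F = 6(10⁻⁷)(0.427)(1.34)/(0.0714)⁴ = 0.01321 N.

F ≈ 0.0132 N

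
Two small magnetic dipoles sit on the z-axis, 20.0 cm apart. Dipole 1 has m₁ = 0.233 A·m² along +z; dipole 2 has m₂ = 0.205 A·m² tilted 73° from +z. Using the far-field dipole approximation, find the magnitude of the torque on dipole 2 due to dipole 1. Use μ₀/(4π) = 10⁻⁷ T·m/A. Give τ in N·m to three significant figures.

τ ≈ 1.14×10⁻⁶ N·m

Dipole B is on the axis of dipole A, so B₁ there is axial: B₁ = (μ₀/4π)·2m₁/r³ along +z.
B₁ = 2(10⁻⁷)(0.233)/(0.200)³ = 5.825×10⁻⁶ T.
τ = m₂ B₁ sinθ.
τ = (0.205)(5.825×10⁻⁶)·sin73° = 1.142×10⁻⁶ N·m.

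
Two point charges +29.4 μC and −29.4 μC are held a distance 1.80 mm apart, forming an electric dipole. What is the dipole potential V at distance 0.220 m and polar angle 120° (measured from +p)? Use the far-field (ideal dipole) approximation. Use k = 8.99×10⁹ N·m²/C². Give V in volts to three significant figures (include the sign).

V ≈ -4910 V

Dipole moment p = qd = (2.94×10⁻⁵ C)(0.00180 m) = 5.292×10⁻⁸ C·m.
The dipole potential is V = kp cosθ / r².
V = (8.99×10⁹)(5.292×10⁻⁸)·cos120° / (0.220)² = -4915 V.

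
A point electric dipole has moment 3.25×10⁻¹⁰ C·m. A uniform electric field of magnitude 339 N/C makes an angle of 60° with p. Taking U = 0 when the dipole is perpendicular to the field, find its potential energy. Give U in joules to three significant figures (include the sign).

U ≈ -5.51×10⁻⁸ J

U = −p·E = −pE cosθ.
U = −(3.25×10⁻¹⁰)(339)·cos60° = -5.509×10⁻⁸ J.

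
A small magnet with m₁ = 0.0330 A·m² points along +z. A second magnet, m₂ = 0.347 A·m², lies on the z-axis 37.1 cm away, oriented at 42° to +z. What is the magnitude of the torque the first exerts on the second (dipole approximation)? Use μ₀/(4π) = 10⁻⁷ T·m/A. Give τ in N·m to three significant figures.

τ ≈ 3.00×10⁻⁸ N·m

Dipole B is on the axis of dipole A, so B₁ there is axial: B₁ = (μ₀/4π)·2m₁/r³ along +z.
B₁ = 2(10⁻⁷)(0.0330)/(0.371)³ = 1.292×10⁻⁷ T.
τ = m₂ B₁ sinθ.
τ = (0.347)(1.292×10⁻⁷)·sin42° = 3.001×10⁻⁸ N·m.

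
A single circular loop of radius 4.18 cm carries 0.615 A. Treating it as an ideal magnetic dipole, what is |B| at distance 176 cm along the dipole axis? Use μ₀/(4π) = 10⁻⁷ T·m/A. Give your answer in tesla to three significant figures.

B ≈ 1.24×10⁻¹⁰ T

Magnetic moment m = IA = Iπa² = (0.615)·π·(0.0418)² = 0.003376 A·m².
On axis B = (μ₀/4π)·2m/r³.
B = 2·(10⁻⁷)·(0.003376) / (1.76)³ = 1.238×10⁻¹⁰ T.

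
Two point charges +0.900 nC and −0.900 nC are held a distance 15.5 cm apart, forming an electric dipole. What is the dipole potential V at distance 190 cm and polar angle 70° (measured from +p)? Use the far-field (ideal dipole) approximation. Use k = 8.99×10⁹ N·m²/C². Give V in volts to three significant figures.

V ≈ 0.119 V

Dipole moment p = qd = (9.00×10⁻¹⁰ C)(0.155 m) = 1.395×10⁻¹⁰ C·m.
The dipole potential is V = kp cosθ / r².
V = (8.99×10⁹)(1.395×10⁻¹⁰)·cos70° / (1.90)² = 0.1188 V.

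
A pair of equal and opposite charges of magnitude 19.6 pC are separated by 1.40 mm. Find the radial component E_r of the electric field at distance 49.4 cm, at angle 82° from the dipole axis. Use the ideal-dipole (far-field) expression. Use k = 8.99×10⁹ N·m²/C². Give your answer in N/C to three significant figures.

Dipole moment p = qd = (1.96×10⁻¹¹ C)(0.00140 m) = 2.744×10⁻¹⁴ C·m.
For a dipole, E_r = (2kp cosθ)/r³.
kp/r³ = (8.99×10⁹)(2.744×10⁻¹⁴)/(0.494)³ = 0.002046 N/C.
E_r = 2·0.002046·cos82° = 5.696×10⁻⁴ N/C.

E_r ≈ 5.70×10⁻⁴ N/C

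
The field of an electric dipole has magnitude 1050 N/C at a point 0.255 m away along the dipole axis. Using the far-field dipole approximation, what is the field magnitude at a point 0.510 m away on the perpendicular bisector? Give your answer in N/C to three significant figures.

E ≈ 65.6 N/C

Dipole fields scale as 1/r³ in the far field.
The axial field is twice the equatorial field at the same r, so the geometry factor is 1/2.
E₂ = E₁ · (1/2) · (r₁/r₂)³ = 1050 · 0.5 · (0.255/0.510)³.
(r₁/r₂)³ = (0.5)³ = 0.125.
E₂ ≈ 65.62 N/C.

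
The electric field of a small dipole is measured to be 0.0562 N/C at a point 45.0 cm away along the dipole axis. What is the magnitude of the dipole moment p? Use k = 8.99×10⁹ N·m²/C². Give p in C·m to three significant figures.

On axis E = 2kp/r³, so p = Er³/(2k).
p = (0.0562)·(0.450)³ / (2·8.99×10⁹) = 2.848×10⁻¹³ C·m.

p ≈ 2.85×10⁻¹³ C·m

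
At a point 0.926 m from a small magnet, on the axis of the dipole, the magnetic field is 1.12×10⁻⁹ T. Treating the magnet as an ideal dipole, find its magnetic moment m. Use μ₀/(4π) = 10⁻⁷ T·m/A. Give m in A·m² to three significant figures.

On axis B = (μ₀/4π)·2m/r³, so m = Br³·4π/(μ₀·2).
m = (1.12×10⁻⁹)·(0.926)³ / (2·10⁻⁷) = 0.004447 A·m².

m ≈ 0.00445 A·m²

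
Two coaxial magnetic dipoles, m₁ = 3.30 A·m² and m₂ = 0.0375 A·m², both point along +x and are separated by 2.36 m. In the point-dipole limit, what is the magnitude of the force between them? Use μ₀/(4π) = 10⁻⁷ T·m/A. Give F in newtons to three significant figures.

On-axis B of dipole 1: B = (μ₀/4π)·2m₁/r³. Force on dipole 2: F = m₂·dB/dr.
dB/dr = −(μ₀/4π)·6m₁/r⁴, so |F| = (μ₀/4π)·6m₁m₂/r⁴.
F = 6(10⁻⁷)(3.30)(0.0375)/(2.36)⁴ = 2.394×10⁻⁹ N.

F ≈ 2.39×10⁻⁹ N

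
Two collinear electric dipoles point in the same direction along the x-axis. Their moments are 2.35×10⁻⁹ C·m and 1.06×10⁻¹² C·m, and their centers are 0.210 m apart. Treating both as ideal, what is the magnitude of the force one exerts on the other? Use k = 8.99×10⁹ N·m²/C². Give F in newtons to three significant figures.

On-axis field of dipole 1 at distance r: E = 2kp₁/r³. Force on dipole 2 is F = p₂·dE/dr (gradient along axis).
dE/dr = −6kp₁/r⁴, so |F| = 6kp₁p₂/r⁴ (attractive for aligned moments).
F = 6(8.99×10⁹)(2.35×10⁻⁹)(1.06×10⁻¹²)/(0.210)⁴ = 6.909×10⁻⁸ N.

F ≈ 6.91×10⁻⁸ N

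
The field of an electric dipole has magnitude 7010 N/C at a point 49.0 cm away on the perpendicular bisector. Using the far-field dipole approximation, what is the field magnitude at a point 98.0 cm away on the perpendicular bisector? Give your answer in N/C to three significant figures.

E ≈ 876 N/C

Dipole fields scale as 1/r³ in the far field; the geometry is the same at both points.
E₂ = E₁ · (r₁/r₂)³ = 7010 · (49.0/98.0)³.
(r₁/r₂)³ = (0.5)³ = 0.125.
E₂ ≈ 876.2 N/C.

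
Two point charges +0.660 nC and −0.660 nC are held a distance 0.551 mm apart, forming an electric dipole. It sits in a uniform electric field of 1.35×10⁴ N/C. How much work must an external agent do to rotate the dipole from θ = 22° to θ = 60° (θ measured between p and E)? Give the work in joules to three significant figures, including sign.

W ≈ 2.10×10⁻⁹ J

Dipole moment p = qd = (6.60×10⁻¹⁰ C)(5.51×10⁻⁴ m) = 3.637×10⁻¹³ C·m.
W_ext = ΔU = U(θ₂) − U(θ₁) = −pE cosθ₂ − (−pE cosθ₁) = pE(cosθ₁ − cosθ₂).
W = (3.637×10⁻¹³)(1.35×10⁴)·(cos22° − cos60°) = (4.910×10⁻⁹)·(+0.4272) = 2.097×10⁻⁹ J.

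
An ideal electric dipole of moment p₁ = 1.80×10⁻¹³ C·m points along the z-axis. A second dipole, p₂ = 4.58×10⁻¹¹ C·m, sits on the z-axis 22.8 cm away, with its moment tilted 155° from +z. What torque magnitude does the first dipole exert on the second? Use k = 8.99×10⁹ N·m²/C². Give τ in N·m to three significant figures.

The second dipole sits on the axis of the first, so the field there is axial: E₁ = 2kp₁/r³ along +z.
E₁ = 2(8.99×10⁹)(1.80×10⁻¹³)/(0.228)³ = 0.2731 N/C.
Torque on the second dipole: τ = p₂ E₁ sinθ.
τ = (4.58×10⁻¹¹)(0.2731)·sin155° = 5.285×10⁻¹² N·m.

τ ≈ 5.29×10⁻¹² N·m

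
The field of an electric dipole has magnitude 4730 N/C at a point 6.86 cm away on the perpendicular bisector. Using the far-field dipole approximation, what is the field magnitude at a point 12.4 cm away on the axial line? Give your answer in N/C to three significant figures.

Dipole fields scale as 1/r³ in the far field.
The axial field is twice the equatorial field at the same r, so the geometry factor is 2/1.
E₂ = E₁ · (2/1) · (r₁/r₂)³ = 4730 · 2 · (6.86/12.4)³.
(r₁/r₂)³ = (0.5532)³ = 0.1693.
E₂ ≈ 1602 N/C.

E ≈ 1600 N/C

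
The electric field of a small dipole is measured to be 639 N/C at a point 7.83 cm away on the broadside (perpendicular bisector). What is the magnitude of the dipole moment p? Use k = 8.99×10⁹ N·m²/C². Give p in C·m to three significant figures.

p ≈ 3.41×10⁻¹¹ C·m

In the equatorial plane E = kp/r³, so p = Er³/(k).
p = (639)·(0.0783)³ / (8.99×10⁹) = 3.412×10⁻¹¹ C·m.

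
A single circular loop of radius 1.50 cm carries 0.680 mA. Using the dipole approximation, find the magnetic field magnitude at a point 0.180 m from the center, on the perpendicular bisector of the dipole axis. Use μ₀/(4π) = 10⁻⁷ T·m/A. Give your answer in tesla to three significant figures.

B ≈ 8.24×10⁻¹² T

Magnetic moment m = IA = Iπa² = (6.80×10⁻⁴)·π·(0.0150)² = 4.807×10⁻⁷ A·m².
In the equatorial plane B = (μ₀/4π)·m/r³ (half the axial value).
B = (10⁻⁷)·(4.807×10⁻⁷) / (0.180)³ = 8.242×10⁻¹² T.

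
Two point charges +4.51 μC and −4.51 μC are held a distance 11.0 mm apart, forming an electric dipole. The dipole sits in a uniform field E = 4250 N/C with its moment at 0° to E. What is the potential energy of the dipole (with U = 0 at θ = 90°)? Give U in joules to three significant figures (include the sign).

U ≈ -2.11×10⁻⁴ J

Dipole moment p = qd = (4.51×10⁻⁶ C)(0.0110 m) = 4.961×10⁻⁸ C·m.
U = −p·E = −pE cosθ.
U = −(4.961×10⁻⁸)(4250)·cos0° = -2.108×10⁻⁴ J.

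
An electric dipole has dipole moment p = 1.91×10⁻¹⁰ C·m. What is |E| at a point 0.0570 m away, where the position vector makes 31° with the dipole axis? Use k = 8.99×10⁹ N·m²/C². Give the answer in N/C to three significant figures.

At angle θ the dipole field magnitude is E = (kp/r³)·√(1 + 3cos²θ).
kp/r³ = (8.99×10⁹)(1.91×10⁻¹⁰) / (0.0570)³ = 9272 N/C.
√(1 + 3cos²31°) = √(1 + 3·0.7347) = √3.2042 ≈ 1.7900.
E ≈ 9272 × 1.790 = 1.660×10⁴ N/C.

E ≈ 1.66×10⁴ N/C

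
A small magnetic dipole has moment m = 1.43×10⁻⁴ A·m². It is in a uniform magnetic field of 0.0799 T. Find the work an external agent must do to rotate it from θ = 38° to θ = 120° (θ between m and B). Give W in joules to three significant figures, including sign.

W_ext = ΔU = −mB cosθ₂ + mB cosθ₁ = mB(cosθ₁ − cosθ₂).
W = (1.43×10⁻⁴)(0.0799)·(cos38° − cos120°) = (1.143×10⁻⁵)·(+1.2880) = 1.472×10⁻⁵ J.

W ≈ 1.47×10⁻⁵ J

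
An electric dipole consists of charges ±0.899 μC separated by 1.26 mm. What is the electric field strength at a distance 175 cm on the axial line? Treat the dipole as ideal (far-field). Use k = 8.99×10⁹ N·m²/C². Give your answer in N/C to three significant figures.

E ≈ 3.80 N/C

Dipole moment p = qd = (8.99×10⁻⁷ C)(0.00126 m) = 1.133×10⁻⁹ C·m.
On the dipole axis E = 2kp/r³.
E = 2·(8.99×10⁹)(1.133×10⁻⁹) / (1.75)³ = 3.801 N/C.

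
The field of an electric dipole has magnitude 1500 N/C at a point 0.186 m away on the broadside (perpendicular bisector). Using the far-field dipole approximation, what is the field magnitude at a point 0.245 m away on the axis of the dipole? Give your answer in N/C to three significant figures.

Dipole fields scale as 1/r³ in the far field.
The axial field is twice the equatorial field at the same r, so the geometry factor is 2/1.
E₂ = E₁ · (2/1) · (r₁/r₂)³ = 1500 · 2 · (0.186/0.245)³.
(r₁/r₂)³ = (0.7592)³ = 0.4376.
E₂ ≈ 1313 N/C.

E ≈ 1310 N/C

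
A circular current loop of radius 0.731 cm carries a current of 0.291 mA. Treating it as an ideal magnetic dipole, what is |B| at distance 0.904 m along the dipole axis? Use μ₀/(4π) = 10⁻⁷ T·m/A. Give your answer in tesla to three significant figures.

B ≈ 1.32×10⁻¹⁴ T

Magnetic moment m = IA = Iπa² = (2.91×10⁻⁴)·π·(0.00731)² = 4.885×10⁻⁸ A·m².
On axis B = (μ₀/4π)·2m/r³.
B = 2·(10⁻⁷)·(4.885×10⁻⁸) / (0.904)³ = 1.322×10⁻¹⁴ T.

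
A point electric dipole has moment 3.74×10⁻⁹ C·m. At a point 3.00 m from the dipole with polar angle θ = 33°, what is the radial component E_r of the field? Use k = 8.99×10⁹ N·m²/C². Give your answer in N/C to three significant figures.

For a dipole, E_r = (2kp cosθ)/r³.
kp/r³ = (8.99×10⁹)(3.74×10⁻⁹)/(3.00)³ = 1.245 N/C.
E_r = 2·1.245·cos33° = 2.089 N/C.

E_r ≈ 2.09 N/C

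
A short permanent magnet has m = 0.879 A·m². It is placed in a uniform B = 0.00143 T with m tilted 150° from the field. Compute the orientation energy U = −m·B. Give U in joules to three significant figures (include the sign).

U = −m·B = −mB cosθ.
U = −(0.879)(0.00143)·cos150° = 0.001089 J.

U ≈ 0.00109 J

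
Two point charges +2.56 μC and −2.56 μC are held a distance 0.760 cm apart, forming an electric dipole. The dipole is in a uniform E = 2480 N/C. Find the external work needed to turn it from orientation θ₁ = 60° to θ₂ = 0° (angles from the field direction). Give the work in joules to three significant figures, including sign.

Dipole moment p = qd = (2.56×10⁻⁶ C)(0.00760 m) = 1.946×10⁻⁸ C·m.
W_ext = ΔU = U(θ₂) − U(θ₁) = −pE cosθ₂ − (−pE cosθ₁) = pE(cosθ₁ − cosθ₂).
W = (1.946×10⁻⁸)(2480)·(cos60° − cos0°) = (4.826×10⁻⁵)·(-0.5000) = -2.413×10⁻⁵ J.

W ≈ -2.41×10⁻⁵ J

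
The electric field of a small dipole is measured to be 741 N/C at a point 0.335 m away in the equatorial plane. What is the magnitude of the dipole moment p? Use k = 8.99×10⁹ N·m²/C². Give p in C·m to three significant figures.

In the equatorial plane E = kp/r³, so p = Er³/(k).
p = (741)·(0.335)³ / (8.99×10⁹) = 3.099×10⁻⁹ C·m.

p ≈ 3.10×10⁻⁹ C·m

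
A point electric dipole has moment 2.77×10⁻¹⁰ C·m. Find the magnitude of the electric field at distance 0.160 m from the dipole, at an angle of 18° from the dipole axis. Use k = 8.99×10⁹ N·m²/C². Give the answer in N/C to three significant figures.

E ≈ 1170 N/C

At angle θ the dipole field magnitude is E = (kp/r³)·√(1 + 3cos²θ).
kp/r³ = (8.99×10⁹)(2.77×10⁻¹⁰) / (0.160)³ = 608.0 N/C.
√(1 + 3cos²18°) = √(1 + 3·0.9045) = √3.7135 ≈ 1.9271.
E ≈ 608.0 × 1.927 = 1172 N/C.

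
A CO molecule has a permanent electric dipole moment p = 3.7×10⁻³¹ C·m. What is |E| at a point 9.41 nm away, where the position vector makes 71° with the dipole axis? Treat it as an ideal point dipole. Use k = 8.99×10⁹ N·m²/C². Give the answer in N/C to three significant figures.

At angle θ the dipole field magnitude is E = (kp/r³)·√(1 + 3cos²θ).
kp/r³ = (8.99×10⁹)(3.70×10⁻³¹) / (9.41×10⁻⁹)³ = 3992 N/C.
√(1 + 3cos²71°) = √(1 + 3·0.1060) = √1.3180 ≈ 1.1480.
E ≈ 3992 × 1.148 = 4583 N/C.

E ≈ 4580 N/C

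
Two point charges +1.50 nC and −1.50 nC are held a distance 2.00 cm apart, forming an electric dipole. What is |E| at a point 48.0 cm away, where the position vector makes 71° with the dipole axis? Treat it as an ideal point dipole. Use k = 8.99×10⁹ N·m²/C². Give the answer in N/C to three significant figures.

E ≈ 2.80 N/C

Dipole moment p = qd = (1.50×10⁻⁹ C)(0.0200 m) = 3.00×10⁻¹¹ C·m.
At angle θ the dipole field magnitude is E = (kp/r³)·√(1 + 3cos²θ).
kp/r³ = (8.99×10⁹)(3.00×10⁻¹¹) / (0.480)³ = 2.439 N/C.
√(1 + 3cos²71°) = √(1 + 3·0.1060) = √1.3180 ≈ 1.1480.
E ≈ 2.439 × 1.148 = 2.800 N/C.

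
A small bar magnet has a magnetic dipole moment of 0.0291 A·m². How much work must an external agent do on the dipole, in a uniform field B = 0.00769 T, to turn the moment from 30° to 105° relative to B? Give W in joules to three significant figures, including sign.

W_ext = ΔU = −mB cosθ₂ + mB cosθ₁ = mB(cosθ₁ − cosθ₂).
W = (0.0291)(0.00769)·(cos30° − cos105°) = (2.238×10⁻⁴)·(+1.1248) = 2.517×10⁻⁴ J.

W ≈ 2.52×10⁻⁴ J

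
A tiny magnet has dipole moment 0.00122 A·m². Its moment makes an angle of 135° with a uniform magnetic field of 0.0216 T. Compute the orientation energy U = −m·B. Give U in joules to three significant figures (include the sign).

U ≈ 1.86×10⁻⁵ J

U = −m·B = −mB cosθ.
U = −(0.00122)(0.0216)·cos135° = 1.863×10⁻⁵ J.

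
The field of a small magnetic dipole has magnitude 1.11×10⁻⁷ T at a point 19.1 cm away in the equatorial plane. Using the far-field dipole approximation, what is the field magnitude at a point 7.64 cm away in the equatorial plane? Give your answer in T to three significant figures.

Dipole fields scale as 1/r³ in the far field; the geometry is the same at both points.
B₂ = B₁ · (r₁/r₂)³ = 1.11×10⁻⁷ · (19.1/7.64)³.
(r₁/r₂)³ = (2.5)³ = 15.63.
B₂ ≈ 1.734×10⁻⁶ T.

B ≈ 1.73×10⁻⁶ T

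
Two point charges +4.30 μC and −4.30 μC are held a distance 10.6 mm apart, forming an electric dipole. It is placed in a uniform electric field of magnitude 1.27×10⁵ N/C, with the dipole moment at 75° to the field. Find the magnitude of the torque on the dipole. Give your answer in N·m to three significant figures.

τ ≈ 0.00559 N·m

Dipole moment p = qd = (4.30×10⁻⁶ C)(0.0106 m) = 4.558×10⁻⁸ C·m.
Torque on an electric dipole: τ = pE sinθ.
τ = (4.558×10⁻⁸)(1.27×10⁵)·sin75° = 0.005591 N·m.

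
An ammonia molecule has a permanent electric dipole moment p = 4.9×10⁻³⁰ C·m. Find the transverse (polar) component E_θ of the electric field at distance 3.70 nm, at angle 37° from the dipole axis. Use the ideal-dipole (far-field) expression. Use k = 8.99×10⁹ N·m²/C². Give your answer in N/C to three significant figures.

E_θ ≈ 5.23×10⁵ N/C

For a dipole, E_θ = (kp sinθ)/r³.
kp/r³ = (8.99×10⁹)(4.90×10⁻³⁰)/(3.70×10⁻⁹)³ = 8.697×10⁵ N/C.
E_θ = 8.697×10⁵·sin37° = 5.234×10⁵ N/C.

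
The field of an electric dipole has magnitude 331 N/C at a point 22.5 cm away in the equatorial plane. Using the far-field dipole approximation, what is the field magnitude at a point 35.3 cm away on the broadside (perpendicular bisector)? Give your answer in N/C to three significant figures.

E ≈ 85.7 N/C

Dipole fields scale as 1/r³ in the far field; the geometry is the same at both points.
E₂ = E₁ · (r₁/r₂)³ = 331 · (22.5/35.3)³.
(r₁/r₂)³ = (0.6374)³ = 0.259.
E₂ ≈ 85.71 N/C.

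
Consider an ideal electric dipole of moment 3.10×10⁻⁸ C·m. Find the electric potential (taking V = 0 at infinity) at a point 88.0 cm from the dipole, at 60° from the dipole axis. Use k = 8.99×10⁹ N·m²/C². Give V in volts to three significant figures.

The dipole potential is V = kp cosθ / r².
V = (8.99×10⁹)(3.10×10⁻⁸)·cos60° / (0.880)² = 179.9 V.

V ≈ 180 V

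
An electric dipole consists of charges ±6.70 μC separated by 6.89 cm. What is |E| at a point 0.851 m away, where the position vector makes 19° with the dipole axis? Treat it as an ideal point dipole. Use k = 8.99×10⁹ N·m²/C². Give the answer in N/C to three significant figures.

E ≈ 1.29×10⁴ N/C

Dipole moment p = qd = (6.70×10⁻⁶ C)(0.0689 m) = 4.616×10⁻⁷ C·m.
At angle θ the dipole field magnitude is E = (kp/r³)·√(1 + 3cos²θ).
kp/r³ = (8.99×10⁹)(4.616×10⁻⁷) / (0.851)³ = 6733 N/C.
√(1 + 3cos²19°) = √(1 + 3·0.8940) = √3.6820 ≈ 1.9189.
E ≈ 6733 × 1.919 = 1.292×10⁴ N/C.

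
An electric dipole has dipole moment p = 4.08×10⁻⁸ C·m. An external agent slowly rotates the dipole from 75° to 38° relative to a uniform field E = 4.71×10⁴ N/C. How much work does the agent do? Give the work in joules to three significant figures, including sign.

W_ext = ΔU = U(θ₂) − U(θ₁) = −pE cosθ₂ − (−pE cosθ₁) = pE(cosθ₁ − cosθ₂).
W = (4.08×10⁻⁸)(4.71×10⁴)·(cos75° − cos38°) = (0.001922)·(-0.5292) = -0.001017 J.

W ≈ -0.00102 J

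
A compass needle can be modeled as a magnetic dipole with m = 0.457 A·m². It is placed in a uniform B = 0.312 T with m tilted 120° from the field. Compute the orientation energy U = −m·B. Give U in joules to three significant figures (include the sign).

U ≈ 0.0713 J

U = −m·B = −mB cosθ.
U = −(0.457)(0.312)·cos120° = 0.07129 J.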